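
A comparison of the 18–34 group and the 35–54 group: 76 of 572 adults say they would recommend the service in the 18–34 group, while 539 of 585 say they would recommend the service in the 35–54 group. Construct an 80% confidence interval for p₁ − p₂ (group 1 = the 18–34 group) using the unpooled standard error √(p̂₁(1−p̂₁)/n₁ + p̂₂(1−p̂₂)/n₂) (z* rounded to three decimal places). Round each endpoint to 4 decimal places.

(-0.8116, -0.7654)

p̂₁ = 76/572 = 0.13287, p̂₂ = 539/585 = 0.92137; p̂₁ − p̂₂ = -0.78850.
SE = √(0.000201422 + 0.000123845) = √0.000325267 = 0.018035.
z* = 1.282 at the 80% level. Margin of error = 0.02312.
CI: -0.78850 ± 0.02312 = (-0.8116, -0.7654).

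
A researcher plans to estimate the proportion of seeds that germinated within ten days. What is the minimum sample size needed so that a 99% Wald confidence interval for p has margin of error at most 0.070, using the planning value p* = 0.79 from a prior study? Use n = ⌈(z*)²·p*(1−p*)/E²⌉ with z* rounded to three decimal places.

z* = 2.576 at the 99% level.
p*(1−p*) = 0.79·0.21 = 0.1659.
(z*)²·p*(1−p*)/E² = 6.635776·0.1659/0.004900 = 224.668.
⌈224.668⌉ = 225.

n = 225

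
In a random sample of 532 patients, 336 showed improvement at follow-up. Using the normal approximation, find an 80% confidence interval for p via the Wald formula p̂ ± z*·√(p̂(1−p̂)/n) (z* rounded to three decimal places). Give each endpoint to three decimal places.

The sample proportion is 336/532 = 0.63158.
SE = √(p̂(1−p̂)/n) = √(0.232687/532) = 0.020914.
For 80% confidence, z* = 1.282.
Margin of error: 1.282 × 0.020914 = 0.02681.
CI: 0.63158 ± 0.02681 = (0.605, 0.658).

(0.605, 0.658)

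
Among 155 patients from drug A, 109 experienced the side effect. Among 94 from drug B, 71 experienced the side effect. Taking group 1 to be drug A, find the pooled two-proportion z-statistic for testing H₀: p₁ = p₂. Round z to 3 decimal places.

z = -0.890

p̂₁ = 109/155 = 0.70323, p̂₂ = 71/94 = 0.75532.
Pooling: p̂ = 180/249 = 0.72289.
Pooled SE = √[0.2003193·0.01708991] ≈ 0.058510.
z = (p̂₁ − p̂₂)/SE = (0.70323 − 0.75532)/0.058510 = -0.05209/0.058510 = -0.890.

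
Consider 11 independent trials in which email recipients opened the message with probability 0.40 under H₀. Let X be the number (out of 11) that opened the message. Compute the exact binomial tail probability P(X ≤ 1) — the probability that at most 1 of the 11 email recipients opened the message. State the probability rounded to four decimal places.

X ~ Binomial(n=11, p=0.40).
P(X ≤ 1) = C(11,0)·0.40^0·0.60^11 + C(11,1)·0.40^1·0.60^10.
= 0.003628 + 0.026605 = 0.0302.

P = 0.0302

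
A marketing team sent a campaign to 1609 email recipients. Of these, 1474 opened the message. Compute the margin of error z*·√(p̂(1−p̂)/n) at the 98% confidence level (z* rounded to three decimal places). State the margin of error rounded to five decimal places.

Sample proportion p̂ = 1474/1609 = 0.91610.
SE = √(p̂(1−p̂)/n) = √(0.076863/1609) = 0.006912.
The 98% critical value is z* = 2.326.
ME = 2.326·0.006912 = 0.01608.

ME = 0.01608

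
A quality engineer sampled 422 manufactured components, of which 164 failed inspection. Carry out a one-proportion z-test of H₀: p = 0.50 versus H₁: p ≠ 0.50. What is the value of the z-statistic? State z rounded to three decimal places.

The sample proportion is 164/422 = 0.38863.
SE₀ = √(0.50·0.50/422) = 0.024340.
Test statistic: z = -0.11137/0.024340 = -4.576.

z = -4.576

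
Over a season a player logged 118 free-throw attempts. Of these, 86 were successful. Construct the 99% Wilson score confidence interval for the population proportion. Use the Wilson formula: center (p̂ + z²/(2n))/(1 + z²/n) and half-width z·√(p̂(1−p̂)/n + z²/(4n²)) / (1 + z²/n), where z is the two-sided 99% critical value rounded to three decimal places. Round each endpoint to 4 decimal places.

(0.6133, 0.8199)

p̂ = 86/118 = 0.72881; z = 2.576, so z² = 6.635776.
Denominator 1 + z²/n = 1 + 6.635776/118 = 1.056235.
Center = (0.72881 + 0.028118)/1.056235 = 0.71663.
Radicand: p̂(1−p̂)/n + z²/(4n²) = 0.001674952 + 0.000119143 = 0.001794095.
Half-width = 2.576·√0.001794095/1.056235 = 0.10330.
So the interval runs from 0.6133 to 0.8199.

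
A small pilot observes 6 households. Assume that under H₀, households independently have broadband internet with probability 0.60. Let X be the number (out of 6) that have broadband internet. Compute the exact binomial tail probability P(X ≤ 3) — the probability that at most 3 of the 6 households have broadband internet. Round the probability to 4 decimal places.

X ~ Binomial(n=6, p=0.60).
P(X ≤ 3) = C(6,0)·0.60^0·0.40^6 + C(6,1)·0.60^1·0.40^5 + C(6,2)·0.60^2·0.40^4 + C(6,3)·0.60^3·0.40^3.
= 0.004096 + 0.036864 + 0.138240 + 0.276480 = 0.4557.

P = 0.4557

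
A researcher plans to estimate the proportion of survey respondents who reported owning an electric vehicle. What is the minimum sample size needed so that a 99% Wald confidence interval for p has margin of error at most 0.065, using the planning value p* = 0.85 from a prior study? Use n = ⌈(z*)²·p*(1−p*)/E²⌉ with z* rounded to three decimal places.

n = 201

The 99% critical value is z* = 2.576.
p*(1−p*) = 0.85·0.15 = 0.1275.
Required n before rounding: 6.635776 × 0.1275 / 0.065² = 200.251.
Rounding up, n = 201.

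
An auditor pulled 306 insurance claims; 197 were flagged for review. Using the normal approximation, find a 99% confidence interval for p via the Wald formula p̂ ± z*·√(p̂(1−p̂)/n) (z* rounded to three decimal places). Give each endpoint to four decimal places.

Sample proportion p̂ = 197/306 = 0.64379.
Standard error of p̂: √(0.229324/306) = √0.000749425 = 0.027376.
The 99% critical value is z* = 2.576.
Margin of error: 2.576 × 0.027376 = 0.07052.
Interval: 0.64379 ± 0.07052 → (0.5733, 0.7143).

(0.5733, 0.7143)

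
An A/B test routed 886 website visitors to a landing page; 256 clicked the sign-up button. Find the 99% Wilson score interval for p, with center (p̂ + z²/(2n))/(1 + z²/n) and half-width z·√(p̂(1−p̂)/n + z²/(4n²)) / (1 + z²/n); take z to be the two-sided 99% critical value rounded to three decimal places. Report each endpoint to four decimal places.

Here p̂ = 256/886 = 0.28894 and z = 2.576 (z² = 6.635776).
1 + z²/n = 1.007490.
Adjusted center: (0.28894 + z²/(2n))/1.007490 = 0.29051.
Radicand: p̂(1−p̂)/n + z²/(4n²) = 0.000231889 + 0.000002113 = 0.000234002.
Half-width = 2.576·√0.000234002/1.007490 = 0.03911.
CI: 0.29051 ± 0.03911 = (0.2514, 0.3296).

(0.2514, 0.3296)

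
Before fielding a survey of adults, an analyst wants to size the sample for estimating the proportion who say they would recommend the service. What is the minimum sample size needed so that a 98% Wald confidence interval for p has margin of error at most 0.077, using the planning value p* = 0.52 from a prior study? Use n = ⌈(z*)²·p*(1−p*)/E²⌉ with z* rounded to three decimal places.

n = 228

z* = 2.326 at the 98% level.
p*(1−p*) = 0.2496.
Required n before rounding: 5.410276 × 0.2496 / 0.077² = 227.763.
⌈227.763⌉ = 228.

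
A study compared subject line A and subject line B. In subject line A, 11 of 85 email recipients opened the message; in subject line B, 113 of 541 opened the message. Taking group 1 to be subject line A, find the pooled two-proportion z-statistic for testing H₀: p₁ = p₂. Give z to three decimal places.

Sample proportions: p̂₁ = 11/85 = 0.12941 and p̂₂ = 113/541 = 0.20887.
Pooled p̂ = (11+113)/(85+541) = 124/626 = 0.19808.
Pooled SE = √[0.1588462·0.01361313] ≈ 0.046502.
z = -0.07946/0.046502 = -1.709.

z = -1.709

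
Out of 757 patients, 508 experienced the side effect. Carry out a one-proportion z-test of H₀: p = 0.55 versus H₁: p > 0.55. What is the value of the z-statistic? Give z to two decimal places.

z = 6.70

p̂ = 508/757 = 0.67107.
Under H₀, SE = √(p₀(1−p₀)/n) = √(0.55·0.45/757) = √0.000326948 = 0.018082.
z = (p̂ − p₀)/SE = (0.67107 − 0.55)/0.018082 = 6.70.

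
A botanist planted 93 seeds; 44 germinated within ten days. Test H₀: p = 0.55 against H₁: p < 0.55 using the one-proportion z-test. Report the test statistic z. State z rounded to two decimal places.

p̂ = 44/93 = 0.47312.
SE₀ = √(0.55·0.45/93) = 0.051588.
z = (p̂ − p₀)/SE = (0.47312 − 0.55)/0.051588 = -1.49.

z = -1.49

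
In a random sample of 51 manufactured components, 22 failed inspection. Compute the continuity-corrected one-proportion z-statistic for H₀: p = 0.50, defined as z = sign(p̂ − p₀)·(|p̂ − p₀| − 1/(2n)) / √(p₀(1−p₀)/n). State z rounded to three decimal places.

z = -0.840

p̂ = 22/51 = 0.43137. p̂ − p₀ = -0.068627.
Continuity correction 1/(2n) = 1/102 = 0.009804.
Corrected numerator: |-0.068627| − 0.009804 = 0.058823.
SE₀ = √(0.50·0.50/51) = 0.070014.
z = (−)0.058823/0.070014 = -0.840.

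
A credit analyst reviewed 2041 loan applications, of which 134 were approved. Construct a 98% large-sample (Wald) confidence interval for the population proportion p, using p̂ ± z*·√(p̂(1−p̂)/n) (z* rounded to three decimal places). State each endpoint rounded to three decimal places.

Sample proportion p̂ = 134/2041 = 0.06565.
SE = √(p̂(1−p̂)/n) = √(0.061344/2041) = 0.005482.
For 98% confidence, z* = 2.326.
Margin of error: 2.326 × 0.005482 = 0.01275.
Interval: 0.06565 ± 0.01275 → (0.053, 0.078).

(0.053, 0.078)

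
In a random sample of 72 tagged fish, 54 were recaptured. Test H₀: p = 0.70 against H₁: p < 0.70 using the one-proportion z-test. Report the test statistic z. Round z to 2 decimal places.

The sample proportion is 54/72 = 0.75000.
Under H₀, SE = √(p₀(1−p₀)/n) = √(0.70·0.30/72) = √0.002916667 = 0.054006.
z = (0.75000 − 0.70)/0.054006 = 0.05000/0.054006 = 0.93.

z = 0.93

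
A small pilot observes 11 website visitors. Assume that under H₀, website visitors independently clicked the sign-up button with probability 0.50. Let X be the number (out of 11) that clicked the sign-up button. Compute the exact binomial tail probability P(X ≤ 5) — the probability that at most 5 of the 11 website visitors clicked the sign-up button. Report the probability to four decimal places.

X is binomial with n = 11 and p = 0.50.
P(X ≤ 5) = Σ_{j=0}^{5} C(11,j)·0.50^j·0.50^{11−j}.
= 0.000488 + 0.005371 + 0.026855 + 0.080566 + 0.161133 + 0.225586 = 0.5000.

P = 0.5000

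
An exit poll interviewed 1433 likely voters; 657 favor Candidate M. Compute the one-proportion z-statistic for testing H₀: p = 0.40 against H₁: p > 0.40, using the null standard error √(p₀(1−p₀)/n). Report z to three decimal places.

z = 4.519

The sample proportion is 657/1433 = 0.45848.
Null standard error: √(0.40·0.60/1433) = √0.000167481 = 0.012941.
Test statistic: z = 0.05848/0.012941 = 4.519.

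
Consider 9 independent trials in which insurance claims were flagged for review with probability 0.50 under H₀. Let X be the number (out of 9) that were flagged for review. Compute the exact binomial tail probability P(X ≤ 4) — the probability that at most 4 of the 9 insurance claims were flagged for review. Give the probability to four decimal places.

P = 0.5000

X is binomial with n = 9 and p = 0.50.
P(X ≤ 4) = Σ_{j=0}^{4} C(9,j)·0.50^j·0.50^{9−j}.
= 0.001953 + 0.017578 + 0.070312 + 0.164062 + 0.246094 = 0.5000.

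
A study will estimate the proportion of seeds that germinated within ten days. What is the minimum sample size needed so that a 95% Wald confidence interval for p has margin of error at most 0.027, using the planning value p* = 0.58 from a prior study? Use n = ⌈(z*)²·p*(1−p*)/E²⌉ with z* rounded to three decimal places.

n = 1284

For 95% confidence, z* = 1.960.
p*(1−p*) = 0.58·0.42 = 0.2436.
Required n before rounding: 3.841600 × 0.2436 / 0.027² = 1283.695.
⌈1283.695⌉ = 1284.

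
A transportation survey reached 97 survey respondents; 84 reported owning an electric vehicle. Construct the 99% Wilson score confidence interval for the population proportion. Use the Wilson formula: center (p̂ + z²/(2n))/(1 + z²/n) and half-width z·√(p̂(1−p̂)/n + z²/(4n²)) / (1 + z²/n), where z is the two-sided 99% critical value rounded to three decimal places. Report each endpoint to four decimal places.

Here p̂ = 84/97 = 0.86598 and z = 2.576 (z² = 6.635776).
Denominator 1 + z²/n = 1 + 6.635776/97 = 1.068410.
Center = (0.86598 + 0.034205)/1.068410 = 0.84255.
Radicand: p̂(1−p̂)/n + z²/(4n²) = 0.001196485 + 0.000176315 = 0.001372800.
Half-width = 2.576·√0.001372800/1.068410 = 0.08933.
So the interval runs from 0.7532 to 0.9319.

(0.7532, 0.9319)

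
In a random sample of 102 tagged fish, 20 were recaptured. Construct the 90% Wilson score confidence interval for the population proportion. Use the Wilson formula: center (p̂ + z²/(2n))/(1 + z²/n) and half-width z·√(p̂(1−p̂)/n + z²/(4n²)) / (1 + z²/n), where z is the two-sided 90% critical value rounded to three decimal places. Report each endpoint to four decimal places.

p̂ = 20/102 = 0.19608; z = 1.645, so z² = 2.706025.
1 + z²/n = 1.026530.
Adjusted center: (0.19608 + z²/(2n))/1.026530 = 0.20393.
Radicand: p̂(1−p̂)/n + z²/(4n²) = 0.001545409 + 0.000065024 = 0.001610433.
Half-width = 1.645·√0.001610433/1.026530 = 0.06431.
Interval: 0.20393 ± 0.06431 → (0.1396, 0.2682).

(0.1396, 0.2682)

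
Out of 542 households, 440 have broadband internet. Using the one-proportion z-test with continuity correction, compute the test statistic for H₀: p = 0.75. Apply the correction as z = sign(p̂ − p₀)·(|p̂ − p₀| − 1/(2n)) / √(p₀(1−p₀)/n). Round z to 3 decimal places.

z = 3.274

With x = 440 successes in n = 542, p̂ = 0.81181. p̂ − p₀ = 0.061808.
1/(2n) = 0.000923.
Corrected numerator: |0.061808| − 0.000923 = 0.060885.
Under H₀, SE = √(p₀(1−p₀)/n) = √(0.75·0.25/542) = √0.000345941 = 0.018599.
z = +0.060885/0.018599 = 3.274.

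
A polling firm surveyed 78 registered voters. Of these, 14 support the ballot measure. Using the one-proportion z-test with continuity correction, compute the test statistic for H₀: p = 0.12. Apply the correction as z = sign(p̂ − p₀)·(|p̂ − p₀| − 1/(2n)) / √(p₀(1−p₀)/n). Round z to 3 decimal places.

Sample proportion p̂ = 14/78 = 0.17949. p̂ − p₀ = 0.059487.
Continuity correction 1/(2n) = 1/156 = 0.006410.
Corrected numerator: |0.059487| − 0.006410 = 0.053077.
Under H₀, SE = √(p₀(1−p₀)/n) = √(0.12·0.88/78) = √0.001353846 = 0.036795.
z = +0.053077/0.036795 = 1.443.

z = 1.443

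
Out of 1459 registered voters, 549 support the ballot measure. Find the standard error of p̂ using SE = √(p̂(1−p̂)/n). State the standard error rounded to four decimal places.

With x = 549 successes in n = 1459, p̂ = 0.37629.
p̂(1−p̂) = 0.37629·0.62371 = 0.234696.
SE = √(0.234696/1459) = √0.000160861 = 0.0127.

SE = 0.0127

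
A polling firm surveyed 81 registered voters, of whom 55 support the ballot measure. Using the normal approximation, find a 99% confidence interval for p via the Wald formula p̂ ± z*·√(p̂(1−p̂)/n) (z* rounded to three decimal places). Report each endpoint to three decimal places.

Sample proportion p̂ = 55/81 = 0.67901.
Standard error of p̂: √(0.217955/81) = √0.002690797 = 0.051873.
The 99% critical value is z* = 2.576.
Margin = 2.576·0.051873 = 0.13362.
Interval: 0.67901 ± 0.13362 → (0.545, 0.813).

(0.545, 0.813)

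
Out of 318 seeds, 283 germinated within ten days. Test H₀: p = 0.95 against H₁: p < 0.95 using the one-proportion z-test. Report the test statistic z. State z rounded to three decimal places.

z = -4.914

With x = 283 successes in n = 318, p̂ = 0.88994.
Null standard error: √(0.95·0.05/318) = √0.000149371 = 0.012222.
z = (0.88994 − 0.95)/0.012222 = -0.06006/0.012222 = -4.914.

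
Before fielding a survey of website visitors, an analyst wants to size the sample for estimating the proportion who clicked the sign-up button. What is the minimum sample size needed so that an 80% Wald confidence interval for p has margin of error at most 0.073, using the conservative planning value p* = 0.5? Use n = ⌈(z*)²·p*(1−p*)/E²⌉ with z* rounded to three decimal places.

z* = 1.282 at the 80% level.
p*(1−p*) = 0.50·0.50 = 0.2500.
(z*)²·p*(1−p*)/E² = 1.643524·0.2500/0.005329 = 77.103.
⌈77.103⌉ = 78.

n = 78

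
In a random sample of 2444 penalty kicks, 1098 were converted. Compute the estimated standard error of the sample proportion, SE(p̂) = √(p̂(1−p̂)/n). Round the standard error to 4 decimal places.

SE = 0.0101

The sample proportion is 1098/2444 = 0.44926.
p̂(1−p̂) = 0.44926·0.55074 = 0.247425.
SE = √(0.247425/2444) = 0.0101.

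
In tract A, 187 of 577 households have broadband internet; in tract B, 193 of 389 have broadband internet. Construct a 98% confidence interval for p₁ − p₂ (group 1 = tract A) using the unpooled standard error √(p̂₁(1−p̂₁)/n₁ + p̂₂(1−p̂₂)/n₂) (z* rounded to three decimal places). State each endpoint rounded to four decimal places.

(-0.2464, -0.0977)

p̂₁ = 0.32409, p̂₂ = 0.49614, so the observed difference is -0.17205.
Unpooled SE = √(p̂₁(1−p̂₁)/n₁ + p̂₂(1−p̂₂)/n₂) = √(0.000379646 + 0.000642635) = 0.031973.
For 98% confidence, z* = 2.326. Margin of error = 0.07437.
Interval: -0.17205 ± 0.07437 → (-0.2464, -0.0977).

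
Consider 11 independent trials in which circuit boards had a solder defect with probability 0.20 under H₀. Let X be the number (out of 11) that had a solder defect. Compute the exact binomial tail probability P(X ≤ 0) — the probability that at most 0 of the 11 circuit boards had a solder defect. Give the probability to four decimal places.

X is binomial with n = 11 and p = 0.20.
P(X ≤ 0) = C(11,0)·0.20^0·0.80^11.
= 0.085899 = 0.0859.

P = 0.0859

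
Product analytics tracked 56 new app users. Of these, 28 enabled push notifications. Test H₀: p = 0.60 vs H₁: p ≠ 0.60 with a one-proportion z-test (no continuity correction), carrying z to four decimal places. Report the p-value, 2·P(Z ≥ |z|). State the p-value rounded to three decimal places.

p-value = 0.127

With x = 28 successes in n = 56, p̂ = 0.50000.
Null standard error: √(0.60·0.40/56) = √0.004285714 = 0.065465.
z = (p̂ − p₀)/SE = (28/56 − 0.60)/0.065465 ≈ -1.5275.
p-value = 2·P(Z ≥ |z|) with z = -1.5275 → 0.127.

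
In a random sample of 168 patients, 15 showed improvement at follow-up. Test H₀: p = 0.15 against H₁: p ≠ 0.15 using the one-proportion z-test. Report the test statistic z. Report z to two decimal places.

Sample proportion p̂ = 15/168 = 0.08929.
Under H₀, SE = √(p₀(1−p₀)/n) = √(0.15·0.85/168) = √0.000758929 = 0.027549.
Test statistic: z = -0.06071/0.027549 = -2.20.

z = -2.20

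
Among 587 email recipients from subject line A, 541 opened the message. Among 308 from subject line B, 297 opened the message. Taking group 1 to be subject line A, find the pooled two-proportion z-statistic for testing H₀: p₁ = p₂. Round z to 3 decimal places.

z = -2.482

Sample proportions: p̂₁ = 541/587 = 0.92164 and p̂₂ = 297/308 = 0.96429.
Pooled p̂ = (541+297)/(587+308) = 838/895 = 0.93631.
SE = √[p̂(1−p̂)(1/n₁+1/n₂)] = √[0.93631·0.06369·(1/587+1/308)] ≈ 0.017181.
z = (p̂₁ − p̂₂)/SE = (0.92164 − 0.96429)/0.017181 = -0.04265/0.017181 = -2.482.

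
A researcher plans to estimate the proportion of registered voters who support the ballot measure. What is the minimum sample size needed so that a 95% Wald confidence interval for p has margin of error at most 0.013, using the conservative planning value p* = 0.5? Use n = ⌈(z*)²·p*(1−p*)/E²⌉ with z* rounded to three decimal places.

n = 5683

z* = 1.960 at the 95% level.
p*(1−p*) = 0.2500.
Required n before rounding: 3.841600 × 0.2500 / 0.013² = 5682.840.
Rounding up, n = 5683.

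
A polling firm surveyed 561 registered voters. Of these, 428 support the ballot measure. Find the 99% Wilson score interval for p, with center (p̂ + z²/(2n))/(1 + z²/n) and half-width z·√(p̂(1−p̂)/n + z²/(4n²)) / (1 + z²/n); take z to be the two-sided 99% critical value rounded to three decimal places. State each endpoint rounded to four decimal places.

(0.7138, 0.8059)

p̂ = 428/561 = 0.76292; z = 2.576, so z² = 6.635776.
Denominator 1 + z²/n = 1 + 6.635776/561 = 1.011828.
Adjusted center: (0.76292 + z²/(2n))/1.011828 = 0.75985.
Radicand: p̂(1−p̂)/n + z²/(4n²) = 0.000322409 + 0.000005271 = 0.000327680.
Half-width = z·√(radicand)/denom = 2.576·0.018102/1.011828 = 0.04609.
CI: 0.75985 ± 0.04609 = (0.7138, 0.8059).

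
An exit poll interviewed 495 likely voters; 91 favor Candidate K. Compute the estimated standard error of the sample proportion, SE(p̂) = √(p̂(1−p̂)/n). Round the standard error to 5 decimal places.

With x = 91 successes in n = 495, p̂ = 0.18384.
p̂(1−p̂) = 0.18384·0.81616 = 0.150043.
SE = √(0.150043/495) = √0.000303117 = 0.01741.

SE = 0.01741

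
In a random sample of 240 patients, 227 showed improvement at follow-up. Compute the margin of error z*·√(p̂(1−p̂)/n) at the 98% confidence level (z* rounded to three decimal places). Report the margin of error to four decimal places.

ME = 0.0340

p̂ = 227/240 = 0.94583.
SE = √(p̂(1−p̂)/n) = √(0.051233/240) = 0.014611.
z* = 2.326 at the 98% level.
ME = 2.326·0.014611 = 0.0340.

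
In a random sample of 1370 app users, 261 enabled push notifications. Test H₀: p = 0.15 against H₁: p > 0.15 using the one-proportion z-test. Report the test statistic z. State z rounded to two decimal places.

z = 4.20

With x = 261 successes in n = 1370, p̂ = 0.19051.
Null standard error: √(0.15·0.85/1370) = √0.000093066 = 0.009647.
z = (p̂ − p₀)/SE = (0.19051 − 0.15)/0.009647 = 4.20.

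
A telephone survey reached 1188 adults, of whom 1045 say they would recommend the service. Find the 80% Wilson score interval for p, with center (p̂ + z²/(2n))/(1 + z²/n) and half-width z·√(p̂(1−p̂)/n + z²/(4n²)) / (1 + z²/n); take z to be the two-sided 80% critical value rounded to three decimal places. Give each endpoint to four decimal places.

p̂ = 1045/1188 = 0.87963; z = 1.282, so z² = 1.643524.
1 + z²/n = 1.001383.
Center = (0.87963 + 0.000692)/1.001383 = 0.87911.
Radicand: p̂(1−p̂)/n + z²/(4n²) = 0.000089126 + 0.000000291 = 0.000089417.
Half-width = z·√(radicand)/denom = 1.282·0.009456/1.001383 = 0.01211.
Interval: 0.87911 ± 0.01211 → (0.8670, 0.8912).

(0.8670, 0.8912)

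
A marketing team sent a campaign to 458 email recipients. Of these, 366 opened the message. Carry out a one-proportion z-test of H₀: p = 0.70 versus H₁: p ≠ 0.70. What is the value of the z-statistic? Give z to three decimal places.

z = 4.629

Sample proportion p̂ = 366/458 = 0.79913.
Null standard error: √(0.70·0.30/458) = √0.000458515 = 0.021413.
Test statistic: z = 0.09913/0.021413 = 4.629.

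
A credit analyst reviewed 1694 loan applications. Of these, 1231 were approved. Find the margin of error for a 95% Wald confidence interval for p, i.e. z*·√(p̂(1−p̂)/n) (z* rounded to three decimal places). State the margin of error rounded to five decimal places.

ME = 0.02122

p̂ = 1231/1694 = 0.72668.
SE = √(p̂(1−p̂)/n) = √(0.198615/1694) = 0.010828.
The 95% critical value is z* = 1.960.
Margin of error = z*·SE = 1.960 × 0.010828 = 0.02122.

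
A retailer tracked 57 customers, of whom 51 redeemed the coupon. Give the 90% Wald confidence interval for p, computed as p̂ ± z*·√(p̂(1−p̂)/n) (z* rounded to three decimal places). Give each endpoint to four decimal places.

The sample proportion is 51/57 = 0.89474.
SE = √(p̂(1−p̂)/n) = √(0.094183/57) = 0.040649.
z* = 1.645 at the 90% level.
Margin of error: 1.645 × 0.040649 = 0.06687.
Interval: 0.89474 ± 0.06687 → (0.8279, 0.9616).

(0.8279, 0.9616)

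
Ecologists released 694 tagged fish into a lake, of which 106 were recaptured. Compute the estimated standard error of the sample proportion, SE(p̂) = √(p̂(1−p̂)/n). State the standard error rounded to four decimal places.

The sample proportion is 106/694 = 0.15274.
p̂(1−p̂) = 0.15274·0.84726 = 0.129410.
SE = √(0.129410/694) = 0.0137.

SE = 0.0137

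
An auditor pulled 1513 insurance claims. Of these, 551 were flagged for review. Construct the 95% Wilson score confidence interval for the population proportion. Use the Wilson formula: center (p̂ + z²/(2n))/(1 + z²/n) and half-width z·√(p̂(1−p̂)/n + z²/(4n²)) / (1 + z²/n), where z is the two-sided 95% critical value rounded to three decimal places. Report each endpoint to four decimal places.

(0.3403, 0.3887)

Here p̂ = 551/1513 = 0.36418 and z = 1.960 (z² = 3.841600).
1 + z²/n = 1.002539.
Center = (0.36418 + 0.001270)/1.002539 = 0.36452.
Radicand: p̂(1−p̂)/n + z²/(4n²) = 0.000153042 + 0.000000420 = 0.000153462.
Half-width = 1.960·√0.000153462/1.002539 = 0.02422.
Interval: 0.36452 ± 0.02422 → (0.3403, 0.3887).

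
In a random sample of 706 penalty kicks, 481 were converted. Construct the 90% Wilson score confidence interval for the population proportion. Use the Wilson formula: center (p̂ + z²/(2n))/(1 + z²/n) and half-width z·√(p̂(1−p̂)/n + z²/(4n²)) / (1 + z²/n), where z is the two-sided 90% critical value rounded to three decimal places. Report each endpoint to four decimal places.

(0.6518, 0.7094)

Here p̂ = 481/706 = 0.68130 and z = 1.645 (z² = 2.706025).
1 + z²/n = 1.003833.
Adjusted center: (0.68130 + z²/(2n))/1.003833 = 0.68061.
Radicand: p̂(1−p̂)/n + z²/(4n²) = 0.000307548 + 0.000001357 = 0.000308905.
Half-width = z·√(radicand)/denom = 1.645·0.017576/1.003833 = 0.02880.
CI: 0.68061 ± 0.02880 = (0.6518, 0.7094).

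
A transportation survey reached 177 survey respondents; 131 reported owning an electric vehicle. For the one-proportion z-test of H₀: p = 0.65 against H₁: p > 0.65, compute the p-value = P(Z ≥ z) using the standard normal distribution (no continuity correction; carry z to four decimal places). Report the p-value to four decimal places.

p-value = 0.0060

p̂ = 131/177 = 0.74011.
Null standard error: √(0.65·0.35/177) = √0.001285311 = 0.035851.
Test statistic (full precision, shown to 4 dp): z = (131/177 − 0.65)/SE₀ ≈ 2.5135.
From the standard normal, P(Z ≥ z) = 0.0060.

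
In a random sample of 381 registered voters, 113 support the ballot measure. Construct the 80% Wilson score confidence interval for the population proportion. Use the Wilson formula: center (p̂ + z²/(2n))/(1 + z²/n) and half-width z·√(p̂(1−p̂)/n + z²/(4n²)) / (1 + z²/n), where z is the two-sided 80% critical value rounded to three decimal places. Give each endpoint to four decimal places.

(0.2675, 0.3274)

Here p̂ = 113/381 = 0.29659 and z = 1.282 (z² = 1.643524).
Denominator 1 + z²/n = 1 + 1.643524/381 = 1.004314.
Center = (0.29659 + 0.002157)/1.004314 = 0.29746.
Radicand: p̂(1−p̂)/n + z²/(4n²) = 0.000547568 + 0.000002831 = 0.000550399.
Half-width = 1.282·√0.000550399/1.004314 = 0.02995.
CI: 0.29746 ± 0.02995 = (0.2675, 0.3274).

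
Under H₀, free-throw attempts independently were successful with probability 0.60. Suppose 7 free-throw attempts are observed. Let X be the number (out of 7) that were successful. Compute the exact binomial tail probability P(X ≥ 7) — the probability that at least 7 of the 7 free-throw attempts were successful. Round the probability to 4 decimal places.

X ~ Binomial(n=7, p=0.60).
P(X ≥ 7) = C(7,7)·0.60^7·0.40^0.
= 0.027994 = 0.0280.

P = 0.0280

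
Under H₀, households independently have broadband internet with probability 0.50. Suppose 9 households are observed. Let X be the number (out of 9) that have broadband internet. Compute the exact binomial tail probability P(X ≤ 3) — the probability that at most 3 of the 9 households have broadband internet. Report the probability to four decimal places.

X is binomial with n = 9 and p = 0.50.
P(X ≤ 3) = C(9,0)·0.50^0·0.50^9 + C(9,1)·0.50^1·0.50^8 + C(9,2)·0.50^2·0.50^7 + C(9,3)·0.50^3·0.50^6.
= 0.001953 + 0.017578 + 0.070312 + 0.164062 = 0.2539.

P = 0.2539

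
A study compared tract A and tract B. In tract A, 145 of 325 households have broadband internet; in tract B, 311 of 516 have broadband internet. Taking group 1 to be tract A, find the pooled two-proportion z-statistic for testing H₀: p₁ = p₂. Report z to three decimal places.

z = -4.437

p̂₁ = 145/325 = 0.44615, p̂₂ = 311/516 = 0.60271.
Pooling: p̂ = 456/841 = 0.54221.
SE = √[p̂(1−p̂)(1/n₁+1/n₂)] = √[0.54221·0.45779·(1/325+1/516)] ≈ 0.035282.
z = -0.15656/0.035282 = -4.437.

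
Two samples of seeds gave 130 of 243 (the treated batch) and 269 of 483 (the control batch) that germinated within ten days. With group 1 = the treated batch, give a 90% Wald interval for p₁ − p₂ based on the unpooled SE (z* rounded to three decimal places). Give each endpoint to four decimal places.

p̂₁ = 130/243 = 0.53498, p̂₂ = 269/483 = 0.55694; p̂₁ − p̂₂ = -0.02196.
Unpooled SE = √(p̂₁(1−p̂₁)/n₁ + p̂₂(1−p̂₂)/n₂) = √(0.001023771 + 0.000510887) = 0.039175.
For 90% confidence, z* = 1.645. Margin of error = 0.06444.
So the interval runs from -0.0864 to 0.0425.

(-0.0864, 0.0425)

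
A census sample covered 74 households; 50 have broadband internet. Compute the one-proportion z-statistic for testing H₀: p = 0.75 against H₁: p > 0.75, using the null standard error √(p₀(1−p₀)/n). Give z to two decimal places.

z = -1.48

Sample proportion p̂ = 50/74 = 0.67568.
SE₀ = √(0.75·0.25/74) = 0.050337.
z = (0.67568 − 0.75)/0.050337 = -0.07432/0.050337 = -1.48.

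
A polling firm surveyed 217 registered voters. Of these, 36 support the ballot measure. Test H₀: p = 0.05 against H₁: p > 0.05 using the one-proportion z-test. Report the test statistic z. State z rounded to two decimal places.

z = 7.83

The sample proportion is 36/217 = 0.16590.
Null standard error: √(0.05·0.95/217) = √0.000218894 = 0.014795.
Test statistic: z = 0.11590/0.014795 = 7.83.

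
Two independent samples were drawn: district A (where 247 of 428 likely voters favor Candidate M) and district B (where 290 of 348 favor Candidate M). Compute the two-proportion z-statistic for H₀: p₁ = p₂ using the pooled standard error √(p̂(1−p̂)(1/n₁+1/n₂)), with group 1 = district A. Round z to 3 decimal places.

p̂₁ = 247/428 = 0.57710, p̂₂ = 290/348 = 0.83333.
Pooled p̂ = (247+290)/(428+348) = 537/776 = 0.69201.
Pooled SE = √[0.2131320·0.00521001] ≈ 0.033323.
z = (p̂₁ − p̂₂)/SE = (0.57710 − 0.83333)/0.033323 = -0.25623/0.033323 = -7.689.

z = -7.689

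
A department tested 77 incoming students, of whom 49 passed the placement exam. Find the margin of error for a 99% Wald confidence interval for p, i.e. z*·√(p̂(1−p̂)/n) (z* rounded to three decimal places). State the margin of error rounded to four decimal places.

p̂ = 49/77 = 0.63636.
SE = √(p̂(1−p̂)/n) = √(0.231405/77) = 0.054820.
For 99% confidence, z* = 2.576.
So ME = 0.1412.

ME = 0.1412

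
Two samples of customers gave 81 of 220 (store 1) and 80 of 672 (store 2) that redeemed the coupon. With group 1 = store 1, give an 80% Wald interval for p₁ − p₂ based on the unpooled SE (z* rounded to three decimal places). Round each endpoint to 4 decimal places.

p̂₁ = 0.36818, p̂₂ = 0.11905, so the observed difference is 0.24913.
Unpooled SE = √(p̂₁(1−p̂₁)/n₁ + p̂₂(1−p̂₂)/n₂) = √(0.001057382 + 0.000156064) = 0.034835.
For 80% confidence, z* = 1.282. Margin of error = 0.04466.
So the interval runs from 0.2045 to 0.2938.

(0.2045, 0.2938)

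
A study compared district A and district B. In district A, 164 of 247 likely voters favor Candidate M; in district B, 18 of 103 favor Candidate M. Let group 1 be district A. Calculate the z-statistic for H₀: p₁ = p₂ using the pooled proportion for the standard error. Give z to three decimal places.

z = 8.348

Sample proportions: p̂₁ = 164/247 = 0.66397 and p̂₂ = 18/103 = 0.17476.
Pooling: p̂ = 182/350 = 0.52000.
SE = √[p̂(1−p̂)(1/n₁+1/n₂)] = √[0.52000·0.48000·(1/247+1/103)] ≈ 0.058599.
z = 0.48921/0.058599 = 8.348.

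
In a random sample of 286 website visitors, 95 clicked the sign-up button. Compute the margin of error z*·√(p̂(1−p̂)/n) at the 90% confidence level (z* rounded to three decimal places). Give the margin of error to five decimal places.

The sample proportion is 95/286 = 0.33217.
SE(p̂) = √(0.33217·0.66783/286) = 0.027850.
z* = 1.645 at the 90% level.
Margin of error = z*·SE = 1.645 × 0.027850 = 0.04581.

ME = 0.04581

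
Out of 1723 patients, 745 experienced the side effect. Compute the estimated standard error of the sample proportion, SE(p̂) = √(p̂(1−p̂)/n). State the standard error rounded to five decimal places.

SE = 0.01193

With x = 745 successes in n = 1723, p̂ = 0.43239.
p̂(1−p̂) = 0.245429.
SE = √(0.245429/1723) = 0.01193.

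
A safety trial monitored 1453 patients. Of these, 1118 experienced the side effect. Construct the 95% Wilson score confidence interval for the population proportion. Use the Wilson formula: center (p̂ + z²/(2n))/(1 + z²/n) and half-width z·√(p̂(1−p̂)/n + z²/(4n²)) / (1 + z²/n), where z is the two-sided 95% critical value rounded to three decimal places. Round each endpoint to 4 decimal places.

Here p̂ = 1118/1453 = 0.76944 and z = 1.960 (z² = 3.841600).
1 + z²/n = 1.002644.
Center = (0.76944 + 0.001322)/1.002644 = 0.76873.
Radicand: p̂(1−p̂)/n + z²/(4n²) = 0.000122093 + 0.000000455 = 0.000122548.
Half-width = 1.960·√0.000122548/1.002644 = 0.02164.
CI: 0.76873 ± 0.02164 = (0.7471, 0.7904).

(0.7471, 0.7904)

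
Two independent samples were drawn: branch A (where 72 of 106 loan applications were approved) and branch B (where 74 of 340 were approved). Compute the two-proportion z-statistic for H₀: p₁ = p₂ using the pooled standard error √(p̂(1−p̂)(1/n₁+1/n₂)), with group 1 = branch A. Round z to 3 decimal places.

p̂₁ = 72/106 = 0.67925, p̂₂ = 74/340 = 0.21765.
Pooling: p̂ = 146/446 = 0.32735.
Pooled SE = √[0.2201934·0.01237514] ≈ 0.052201.
z = 0.46160/0.052201 = 8.843.

z = 8.843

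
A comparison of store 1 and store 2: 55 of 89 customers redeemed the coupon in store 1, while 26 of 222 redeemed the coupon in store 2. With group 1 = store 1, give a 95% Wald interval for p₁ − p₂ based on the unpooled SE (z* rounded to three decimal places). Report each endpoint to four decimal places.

(0.3914, 0.6103)

p̂₁ = 55/89 = 0.61798, p̂₂ = 26/222 = 0.11712; p̂₁ − p̂₂ = 0.50086.
SE = √(0.002652599 + 0.000465769) = √0.003118368 = 0.055842.
For 95% confidence, z* = 1.960. Margin of error = 0.10945.
Interval: 0.50086 ± 0.10945 → (0.3914, 0.6103).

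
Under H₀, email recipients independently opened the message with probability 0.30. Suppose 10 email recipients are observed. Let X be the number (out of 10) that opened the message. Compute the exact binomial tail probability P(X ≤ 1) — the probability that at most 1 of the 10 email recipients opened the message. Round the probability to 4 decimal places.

X ~ Binomial(n=10, p=0.30).
P(X ≤ 1) = C(10,0)·0.30^0·0.70^10 + C(10,1)·0.30^1·0.70^9.
= 0.028248 + 0.121061 = 0.1493.

P = 0.1493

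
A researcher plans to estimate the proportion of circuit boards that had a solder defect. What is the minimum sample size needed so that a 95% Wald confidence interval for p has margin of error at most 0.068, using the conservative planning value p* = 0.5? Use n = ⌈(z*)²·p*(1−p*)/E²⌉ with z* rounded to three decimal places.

n = 208

z* = 1.960 at the 95% level.
p*(1−p*) = 0.50·0.50 = 0.2500.
(z*)²·p*(1−p*)/E² = 3.841600·0.2500/0.004624 = 207.699.
⌈207.699⌉ = 208.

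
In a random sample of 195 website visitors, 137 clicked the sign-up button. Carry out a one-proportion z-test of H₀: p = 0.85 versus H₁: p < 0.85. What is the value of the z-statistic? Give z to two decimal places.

The sample proportion is 137/195 = 0.70256.
SE₀ = √(0.85·0.15/195) = 0.025570.
z = (0.70256 − 0.85)/0.025570 = -0.14744/0.025570 = -5.77.

z = -5.77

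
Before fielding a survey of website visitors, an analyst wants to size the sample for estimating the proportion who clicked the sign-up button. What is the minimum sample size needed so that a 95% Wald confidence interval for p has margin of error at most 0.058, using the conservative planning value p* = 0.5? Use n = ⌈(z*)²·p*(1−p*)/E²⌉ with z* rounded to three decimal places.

n = 286

For 95% confidence, z* = 1.960.
p*(1−p*) = 0.50·0.50 = 0.2500.
(z*)²·p*(1−p*)/E² = 3.841600·0.2500/0.003364 = 285.493.
⌈285.493⌉ = 286.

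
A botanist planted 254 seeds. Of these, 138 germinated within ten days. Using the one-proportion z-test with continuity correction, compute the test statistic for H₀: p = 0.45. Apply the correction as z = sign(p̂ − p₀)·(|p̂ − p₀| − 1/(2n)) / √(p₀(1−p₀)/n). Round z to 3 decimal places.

z = 2.926

The sample proportion is 138/254 = 0.54331. p̂ − p₀ = 0.093307.
1/(2n) = 0.001969.
Corrected numerator: |0.093307| − 0.001969 = 0.091338.
Null standard error: √(0.45·0.55/254) = √0.000974409 = 0.031216.
z = +0.091338/0.031216 = 2.926.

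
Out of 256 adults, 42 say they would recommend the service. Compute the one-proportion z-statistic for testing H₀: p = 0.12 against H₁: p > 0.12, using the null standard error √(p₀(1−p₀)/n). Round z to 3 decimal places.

p̂ = 42/256 = 0.16406.
Null standard error: √(0.12·0.88/256) = √0.000412500 = 0.020310.
Test statistic: z = 0.04406/0.020310 = 2.169.

z = 2.169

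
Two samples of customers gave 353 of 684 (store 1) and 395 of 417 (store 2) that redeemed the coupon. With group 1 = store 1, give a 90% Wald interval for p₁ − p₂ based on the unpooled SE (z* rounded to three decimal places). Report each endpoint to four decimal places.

p̂₁ = 353/684 = 0.51608, p̂₂ = 395/417 = 0.94724; p̂₁ − p̂₂ = -0.43116.
SE = √(0.000365119 + 0.000119843) = √0.000484962 = 0.022022.
For 90% confidence, z* = 1.645. Margin = 1.645·0.022022 = 0.03623.
So the interval runs from -0.4674 to -0.3949.

(-0.4674, -0.3949)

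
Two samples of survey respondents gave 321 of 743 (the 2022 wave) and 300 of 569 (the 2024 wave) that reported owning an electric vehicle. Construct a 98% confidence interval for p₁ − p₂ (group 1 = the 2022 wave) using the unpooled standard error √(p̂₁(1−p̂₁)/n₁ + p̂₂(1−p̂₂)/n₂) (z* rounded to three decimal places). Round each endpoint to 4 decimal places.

p̂₁ = 0.43203, p̂₂ = 0.52724, so the observed difference is -0.09521.
SE = √(0.000330256 + 0.000438063) = √0.000768319 = 0.027719.
The 98% critical value is z* = 2.326. Margin = 2.326·0.027719 = 0.06447.
Interval: -0.09521 ± 0.06447 → (-0.1597, -0.0307).

(-0.1597, -0.0307)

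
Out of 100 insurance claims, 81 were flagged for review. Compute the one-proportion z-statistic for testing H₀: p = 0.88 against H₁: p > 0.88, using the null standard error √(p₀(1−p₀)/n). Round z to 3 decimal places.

The sample proportion is 81/100 = 0.81000.
Null standard error: √(0.88·0.12/100) = √0.001056000 = 0.032496.
z = (p̂ − p₀)/SE = (0.81000 − 0.88)/0.032496 = -2.154.

z = -2.154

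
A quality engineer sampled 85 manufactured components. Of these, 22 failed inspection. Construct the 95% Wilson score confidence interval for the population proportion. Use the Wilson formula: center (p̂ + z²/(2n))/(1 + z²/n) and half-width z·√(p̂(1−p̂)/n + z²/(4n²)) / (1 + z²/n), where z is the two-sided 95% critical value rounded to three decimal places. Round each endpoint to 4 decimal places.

Here p̂ = 22/85 = 0.25882 and z = 1.960 (z² = 3.841600).
Denominator 1 + z²/n = 1 + 3.841600/85 = 1.045195.
Center = (0.25882 + 0.022598)/1.045195 = 0.26925.
Radicand: p̂(1−p̂)/n + z²/(4n²) = 0.002256870 + 0.000132927 = 0.002389797.
Half-width = z·√(radicand)/denom = 1.960·0.048886/1.045195 = 0.09167.
So the interval runs from 0.1776 to 0.3609.

(0.1776, 0.3609)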